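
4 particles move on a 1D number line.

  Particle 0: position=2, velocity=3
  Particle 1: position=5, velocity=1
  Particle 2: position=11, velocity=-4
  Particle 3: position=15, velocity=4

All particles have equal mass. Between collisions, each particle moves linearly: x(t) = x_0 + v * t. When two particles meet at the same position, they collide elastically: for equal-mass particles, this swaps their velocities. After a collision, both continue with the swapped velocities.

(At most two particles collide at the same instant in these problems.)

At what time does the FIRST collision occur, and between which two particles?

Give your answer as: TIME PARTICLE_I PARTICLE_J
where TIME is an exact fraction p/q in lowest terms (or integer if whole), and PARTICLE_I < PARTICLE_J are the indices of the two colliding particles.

Pair (0,1): pos 2,5 vel 3,1 -> gap=3, closing at 2/unit, collide at t=3/2
Pair (1,2): pos 5,11 vel 1,-4 -> gap=6, closing at 5/unit, collide at t=6/5
Pair (2,3): pos 11,15 vel -4,4 -> not approaching (rel speed -8 <= 0)
Earliest collision: t=6/5 between 1 and 2

Answer: 6/5 1 2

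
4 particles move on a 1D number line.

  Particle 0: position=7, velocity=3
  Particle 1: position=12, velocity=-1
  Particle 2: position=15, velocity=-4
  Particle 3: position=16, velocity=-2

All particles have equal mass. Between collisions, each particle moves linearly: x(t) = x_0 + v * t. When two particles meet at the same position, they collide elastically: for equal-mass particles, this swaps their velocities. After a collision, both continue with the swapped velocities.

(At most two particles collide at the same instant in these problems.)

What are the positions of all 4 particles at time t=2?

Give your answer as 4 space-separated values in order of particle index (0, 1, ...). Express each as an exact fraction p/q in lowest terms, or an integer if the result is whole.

Collision at t=1: particles 1 and 2 swap velocities; positions: p0=10 p1=11 p2=11 p3=14; velocities now: v0=3 v1=-4 v2=-1 v3=-2
Collision at t=8/7: particles 0 and 1 swap velocities; positions: p0=73/7 p1=73/7 p2=76/7 p3=96/7; velocities now: v0=-4 v1=3 v2=-1 v3=-2
Collision at t=5/4: particles 1 and 2 swap velocities; positions: p0=10 p1=43/4 p2=43/4 p3=27/2; velocities now: v0=-4 v1=-1 v2=3 v3=-2
Collision at t=9/5: particles 2 and 3 swap velocities; positions: p0=39/5 p1=51/5 p2=62/5 p3=62/5; velocities now: v0=-4 v1=-1 v2=-2 v3=3
Advance to t=2 (no further collisions before then); velocities: v0=-4 v1=-1 v2=-2 v3=3; positions = 7 10 12 13

Answer: 7 10 12 13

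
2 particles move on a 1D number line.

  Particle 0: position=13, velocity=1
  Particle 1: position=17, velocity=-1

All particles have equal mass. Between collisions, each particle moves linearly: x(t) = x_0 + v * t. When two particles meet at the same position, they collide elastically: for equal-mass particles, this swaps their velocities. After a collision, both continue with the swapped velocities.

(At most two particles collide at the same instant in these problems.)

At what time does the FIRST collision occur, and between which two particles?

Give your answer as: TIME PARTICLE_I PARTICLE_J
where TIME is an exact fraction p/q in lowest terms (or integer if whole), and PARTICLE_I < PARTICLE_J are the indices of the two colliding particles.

Answer: 2 0 1

Derivation:
Pair (0,1): pos 13,17 vel 1,-1 -> gap=4, closing at 2/unit, collide at t=2
Earliest collision: t=2 between 0 and 1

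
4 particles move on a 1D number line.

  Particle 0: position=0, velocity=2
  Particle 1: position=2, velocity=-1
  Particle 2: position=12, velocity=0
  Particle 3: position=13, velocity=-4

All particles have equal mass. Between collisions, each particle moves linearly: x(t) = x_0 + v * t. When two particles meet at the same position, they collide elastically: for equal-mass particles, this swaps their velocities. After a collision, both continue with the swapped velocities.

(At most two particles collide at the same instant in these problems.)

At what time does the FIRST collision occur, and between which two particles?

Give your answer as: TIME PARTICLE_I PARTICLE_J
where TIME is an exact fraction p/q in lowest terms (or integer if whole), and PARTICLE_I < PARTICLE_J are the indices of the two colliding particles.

Pair (0,1): pos 0,2 vel 2,-1 -> gap=2, closing at 3/unit, collide at t=2/3
Pair (1,2): pos 2,12 vel -1,0 -> not approaching (rel speed -1 <= 0)
Pair (2,3): pos 12,13 vel 0,-4 -> gap=1, closing at 4/unit, collide at t=1/4
Earliest collision: t=1/4 between 2 and 3

Answer: 1/4 2 3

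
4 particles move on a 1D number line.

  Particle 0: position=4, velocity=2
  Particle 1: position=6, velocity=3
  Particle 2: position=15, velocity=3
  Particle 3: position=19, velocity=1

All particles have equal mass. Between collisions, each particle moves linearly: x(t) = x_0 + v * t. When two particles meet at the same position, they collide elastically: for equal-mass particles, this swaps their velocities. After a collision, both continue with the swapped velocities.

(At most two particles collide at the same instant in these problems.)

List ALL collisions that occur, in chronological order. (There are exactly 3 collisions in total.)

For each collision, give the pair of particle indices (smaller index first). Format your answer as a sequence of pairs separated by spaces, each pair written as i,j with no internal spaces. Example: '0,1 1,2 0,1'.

Answer: 2,3 1,2 0,1

Derivation:
Collision at t=2: particles 2 and 3 swap velocities; positions: p0=8 p1=12 p2=21 p3=21; velocities now: v0=2 v1=3 v2=1 v3=3
Collision at t=13/2: particles 1 and 2 swap velocities; positions: p0=17 p1=51/2 p2=51/2 p3=69/2; velocities now: v0=2 v1=1 v2=3 v3=3
Collision at t=15: particles 0 and 1 swap velocities; positions: p0=34 p1=34 p2=51 p3=60; velocities now: v0=1 v1=2 v2=3 v3=3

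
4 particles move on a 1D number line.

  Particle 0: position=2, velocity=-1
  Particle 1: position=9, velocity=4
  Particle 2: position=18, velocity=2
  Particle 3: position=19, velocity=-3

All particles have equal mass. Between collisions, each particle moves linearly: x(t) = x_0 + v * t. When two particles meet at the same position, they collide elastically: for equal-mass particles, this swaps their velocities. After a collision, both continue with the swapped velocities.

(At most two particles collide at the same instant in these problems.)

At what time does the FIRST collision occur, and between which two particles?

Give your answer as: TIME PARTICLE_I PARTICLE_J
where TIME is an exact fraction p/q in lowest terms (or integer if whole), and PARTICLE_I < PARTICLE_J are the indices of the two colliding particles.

Answer: 1/5 2 3

Derivation:
Pair (0,1): pos 2,9 vel -1,4 -> not approaching (rel speed -5 <= 0)
Pair (1,2): pos 9,18 vel 4,2 -> gap=9, closing at 2/unit, collide at t=9/2
Pair (2,3): pos 18,19 vel 2,-3 -> gap=1, closing at 5/unit, collide at t=1/5
Earliest collision: t=1/5 between 2 and 3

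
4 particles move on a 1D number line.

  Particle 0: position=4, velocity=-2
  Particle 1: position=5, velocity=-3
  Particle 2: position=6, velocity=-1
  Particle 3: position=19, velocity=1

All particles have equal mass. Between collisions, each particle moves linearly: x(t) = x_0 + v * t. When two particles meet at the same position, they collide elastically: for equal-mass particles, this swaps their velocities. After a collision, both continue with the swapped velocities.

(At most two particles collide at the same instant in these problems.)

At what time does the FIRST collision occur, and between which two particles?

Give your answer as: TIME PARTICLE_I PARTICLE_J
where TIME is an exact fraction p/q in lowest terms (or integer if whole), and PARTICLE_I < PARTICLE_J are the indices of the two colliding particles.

Pair (0,1): pos 4,5 vel -2,-3 -> gap=1, closing at 1/unit, collide at t=1
Pair (1,2): pos 5,6 vel -3,-1 -> not approaching (rel speed -2 <= 0)
Pair (2,3): pos 6,19 vel -1,1 -> not approaching (rel speed -2 <= 0)
Earliest collision: t=1 between 0 and 1

Answer: 1 0 1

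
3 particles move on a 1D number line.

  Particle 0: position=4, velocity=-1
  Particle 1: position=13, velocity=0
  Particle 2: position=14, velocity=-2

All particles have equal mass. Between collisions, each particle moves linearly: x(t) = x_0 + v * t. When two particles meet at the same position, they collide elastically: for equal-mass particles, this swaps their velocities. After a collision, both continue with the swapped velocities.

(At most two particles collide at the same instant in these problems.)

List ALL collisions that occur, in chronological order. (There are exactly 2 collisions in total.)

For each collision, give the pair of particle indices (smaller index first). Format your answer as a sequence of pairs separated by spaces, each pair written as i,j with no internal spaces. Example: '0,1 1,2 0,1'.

Answer: 1,2 0,1

Derivation:
Collision at t=1/2: particles 1 and 2 swap velocities; positions: p0=7/2 p1=13 p2=13; velocities now: v0=-1 v1=-2 v2=0
Collision at t=10: particles 0 and 1 swap velocities; positions: p0=-6 p1=-6 p2=13; velocities now: v0=-2 v1=-1 v2=0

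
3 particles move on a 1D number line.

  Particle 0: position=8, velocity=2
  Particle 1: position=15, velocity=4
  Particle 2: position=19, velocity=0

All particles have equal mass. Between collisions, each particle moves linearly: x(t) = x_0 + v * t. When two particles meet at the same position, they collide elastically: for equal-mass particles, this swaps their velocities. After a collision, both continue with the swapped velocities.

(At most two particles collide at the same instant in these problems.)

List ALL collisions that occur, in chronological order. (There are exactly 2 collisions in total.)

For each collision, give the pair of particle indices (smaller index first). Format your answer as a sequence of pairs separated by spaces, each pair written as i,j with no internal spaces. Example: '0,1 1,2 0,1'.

Answer: 1,2 0,1

Derivation:
Collision at t=1: particles 1 and 2 swap velocities; positions: p0=10 p1=19 p2=19; velocities now: v0=2 v1=0 v2=4
Collision at t=11/2: particles 0 and 1 swap velocities; positions: p0=19 p1=19 p2=37; velocities now: v0=0 v1=2 v2=4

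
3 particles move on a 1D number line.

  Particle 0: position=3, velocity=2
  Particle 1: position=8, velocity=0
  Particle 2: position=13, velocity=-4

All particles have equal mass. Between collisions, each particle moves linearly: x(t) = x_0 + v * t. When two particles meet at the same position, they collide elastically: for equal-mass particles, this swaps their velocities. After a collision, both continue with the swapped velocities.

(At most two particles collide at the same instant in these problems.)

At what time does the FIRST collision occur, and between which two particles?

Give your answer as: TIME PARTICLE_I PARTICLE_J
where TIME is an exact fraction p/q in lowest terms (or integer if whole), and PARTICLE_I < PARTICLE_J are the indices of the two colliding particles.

Answer: 5/4 1 2

Derivation:
Pair (0,1): pos 3,8 vel 2,0 -> gap=5, closing at 2/unit, collide at t=5/2
Pair (1,2): pos 8,13 vel 0,-4 -> gap=5, closing at 4/unit, collide at t=5/4
Earliest collision: t=5/4 between 1 and 2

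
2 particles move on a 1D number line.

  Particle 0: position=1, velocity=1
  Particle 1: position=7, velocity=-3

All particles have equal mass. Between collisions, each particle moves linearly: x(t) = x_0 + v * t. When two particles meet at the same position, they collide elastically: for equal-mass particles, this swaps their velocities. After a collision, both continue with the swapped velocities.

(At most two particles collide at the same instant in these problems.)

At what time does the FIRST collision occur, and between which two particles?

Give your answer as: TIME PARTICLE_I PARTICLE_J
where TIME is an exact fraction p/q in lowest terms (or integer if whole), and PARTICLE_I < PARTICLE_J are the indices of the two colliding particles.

Answer: 3/2 0 1

Derivation:
Pair (0,1): pos 1,7 vel 1,-3 -> gap=6, closing at 4/unit, collide at t=3/2
Earliest collision: t=3/2 between 0 and 1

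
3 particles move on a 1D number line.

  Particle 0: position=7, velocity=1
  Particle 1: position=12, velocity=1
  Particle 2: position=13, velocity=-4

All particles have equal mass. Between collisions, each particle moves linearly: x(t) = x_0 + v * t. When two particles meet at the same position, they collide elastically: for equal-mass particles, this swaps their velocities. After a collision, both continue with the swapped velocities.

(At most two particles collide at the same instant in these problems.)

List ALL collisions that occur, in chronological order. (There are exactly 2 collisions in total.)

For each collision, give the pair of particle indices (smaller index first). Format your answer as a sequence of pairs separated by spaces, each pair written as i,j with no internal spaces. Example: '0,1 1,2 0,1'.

Answer: 1,2 0,1

Derivation:
Collision at t=1/5: particles 1 and 2 swap velocities; positions: p0=36/5 p1=61/5 p2=61/5; velocities now: v0=1 v1=-4 v2=1
Collision at t=6/5: particles 0 and 1 swap velocities; positions: p0=41/5 p1=41/5 p2=66/5; velocities now: v0=-4 v1=1 v2=1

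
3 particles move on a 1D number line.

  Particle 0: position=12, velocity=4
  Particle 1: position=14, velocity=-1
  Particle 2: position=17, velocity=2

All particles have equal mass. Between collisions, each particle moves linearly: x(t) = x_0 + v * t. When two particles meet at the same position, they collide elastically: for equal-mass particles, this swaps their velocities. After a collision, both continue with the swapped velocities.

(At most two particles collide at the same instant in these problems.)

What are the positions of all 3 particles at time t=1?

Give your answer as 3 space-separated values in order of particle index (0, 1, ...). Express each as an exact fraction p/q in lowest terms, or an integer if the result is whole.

Collision at t=2/5: particles 0 and 1 swap velocities; positions: p0=68/5 p1=68/5 p2=89/5; velocities now: v0=-1 v1=4 v2=2
Advance to t=1 (no further collisions before then); velocities: v0=-1 v1=4 v2=2; positions = 13 16 19

Answer: 13 16 19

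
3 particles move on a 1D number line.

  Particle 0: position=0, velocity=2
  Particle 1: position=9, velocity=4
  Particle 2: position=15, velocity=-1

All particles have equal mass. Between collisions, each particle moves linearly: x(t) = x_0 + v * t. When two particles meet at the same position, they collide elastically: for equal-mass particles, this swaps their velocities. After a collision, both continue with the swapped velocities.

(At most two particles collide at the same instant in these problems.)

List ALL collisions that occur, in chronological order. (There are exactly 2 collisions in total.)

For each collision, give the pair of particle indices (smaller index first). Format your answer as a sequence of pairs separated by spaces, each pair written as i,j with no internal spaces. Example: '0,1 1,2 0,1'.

Answer: 1,2 0,1

Derivation:
Collision at t=6/5: particles 1 and 2 swap velocities; positions: p0=12/5 p1=69/5 p2=69/5; velocities now: v0=2 v1=-1 v2=4
Collision at t=5: particles 0 and 1 swap velocities; positions: p0=10 p1=10 p2=29; velocities now: v0=-1 v1=2 v2=4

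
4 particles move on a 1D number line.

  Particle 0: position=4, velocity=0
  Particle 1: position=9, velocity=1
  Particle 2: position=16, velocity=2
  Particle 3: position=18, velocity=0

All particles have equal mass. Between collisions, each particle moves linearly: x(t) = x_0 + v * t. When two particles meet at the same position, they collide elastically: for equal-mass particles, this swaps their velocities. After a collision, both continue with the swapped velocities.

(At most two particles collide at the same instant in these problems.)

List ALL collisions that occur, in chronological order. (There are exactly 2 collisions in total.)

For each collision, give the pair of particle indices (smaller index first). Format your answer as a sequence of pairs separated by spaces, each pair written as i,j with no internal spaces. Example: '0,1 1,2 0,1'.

Answer: 2,3 1,2

Derivation:
Collision at t=1: particles 2 and 3 swap velocities; positions: p0=4 p1=10 p2=18 p3=18; velocities now: v0=0 v1=1 v2=0 v3=2
Collision at t=9: particles 1 and 2 swap velocities; positions: p0=4 p1=18 p2=18 p3=34; velocities now: v0=0 v1=0 v2=1 v3=2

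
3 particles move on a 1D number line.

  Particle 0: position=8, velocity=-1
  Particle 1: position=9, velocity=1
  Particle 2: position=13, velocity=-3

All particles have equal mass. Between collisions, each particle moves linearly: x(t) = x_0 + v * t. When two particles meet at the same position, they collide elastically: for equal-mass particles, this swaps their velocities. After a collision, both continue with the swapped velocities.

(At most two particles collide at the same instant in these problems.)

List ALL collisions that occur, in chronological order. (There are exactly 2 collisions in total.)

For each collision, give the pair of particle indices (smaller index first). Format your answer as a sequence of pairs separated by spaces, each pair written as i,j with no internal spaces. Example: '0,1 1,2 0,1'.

Collision at t=1: particles 1 and 2 swap velocities; positions: p0=7 p1=10 p2=10; velocities now: v0=-1 v1=-3 v2=1
Collision at t=5/2: particles 0 and 1 swap velocities; positions: p0=11/2 p1=11/2 p2=23/2; velocities now: v0=-3 v1=-1 v2=1

Answer: 1,2 0,1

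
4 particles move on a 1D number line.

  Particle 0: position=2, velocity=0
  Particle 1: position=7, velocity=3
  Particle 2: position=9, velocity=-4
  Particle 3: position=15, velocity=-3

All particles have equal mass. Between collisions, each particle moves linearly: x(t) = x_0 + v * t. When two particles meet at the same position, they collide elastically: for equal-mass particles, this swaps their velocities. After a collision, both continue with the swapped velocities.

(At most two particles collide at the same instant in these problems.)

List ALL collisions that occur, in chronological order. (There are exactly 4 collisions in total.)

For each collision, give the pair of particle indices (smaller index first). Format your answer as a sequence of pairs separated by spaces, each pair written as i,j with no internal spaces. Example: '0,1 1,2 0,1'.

Answer: 1,2 2,3 0,1 1,2

Derivation:
Collision at t=2/7: particles 1 and 2 swap velocities; positions: p0=2 p1=55/7 p2=55/7 p3=99/7; velocities now: v0=0 v1=-4 v2=3 v3=-3
Collision at t=4/3: particles 2 and 3 swap velocities; positions: p0=2 p1=11/3 p2=11 p3=11; velocities now: v0=0 v1=-4 v2=-3 v3=3
Collision at t=7/4: particles 0 and 1 swap velocities; positions: p0=2 p1=2 p2=39/4 p3=49/4; velocities now: v0=-4 v1=0 v2=-3 v3=3
Collision at t=13/3: particles 1 and 2 swap velocities; positions: p0=-25/3 p1=2 p2=2 p3=20; velocities now: v0=-4 v1=-3 v2=0 v3=3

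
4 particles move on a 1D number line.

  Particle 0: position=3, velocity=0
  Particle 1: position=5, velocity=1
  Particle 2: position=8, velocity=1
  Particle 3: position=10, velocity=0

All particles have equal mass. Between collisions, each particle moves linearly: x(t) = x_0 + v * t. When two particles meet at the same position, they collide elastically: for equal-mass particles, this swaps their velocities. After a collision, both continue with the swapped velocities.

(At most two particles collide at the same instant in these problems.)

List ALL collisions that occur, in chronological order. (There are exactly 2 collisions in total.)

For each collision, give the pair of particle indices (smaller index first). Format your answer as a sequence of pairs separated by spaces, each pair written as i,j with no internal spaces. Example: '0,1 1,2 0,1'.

Answer: 2,3 1,2

Derivation:
Collision at t=2: particles 2 and 3 swap velocities; positions: p0=3 p1=7 p2=10 p3=10; velocities now: v0=0 v1=1 v2=0 v3=1
Collision at t=5: particles 1 and 2 swap velocities; positions: p0=3 p1=10 p2=10 p3=13; velocities now: v0=0 v1=0 v2=1 v3=1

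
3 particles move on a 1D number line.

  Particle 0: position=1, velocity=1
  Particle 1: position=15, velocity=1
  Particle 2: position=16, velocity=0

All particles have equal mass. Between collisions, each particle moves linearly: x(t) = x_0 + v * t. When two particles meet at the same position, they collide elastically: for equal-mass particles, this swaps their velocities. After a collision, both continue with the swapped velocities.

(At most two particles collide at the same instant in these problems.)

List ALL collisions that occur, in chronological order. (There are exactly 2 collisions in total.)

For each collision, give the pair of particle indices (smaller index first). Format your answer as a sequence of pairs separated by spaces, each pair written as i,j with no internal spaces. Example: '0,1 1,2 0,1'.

Collision at t=1: particles 1 and 2 swap velocities; positions: p0=2 p1=16 p2=16; velocities now: v0=1 v1=0 v2=1
Collision at t=15: particles 0 and 1 swap velocities; positions: p0=16 p1=16 p2=30; velocities now: v0=0 v1=1 v2=1

Answer: 1,2 0,1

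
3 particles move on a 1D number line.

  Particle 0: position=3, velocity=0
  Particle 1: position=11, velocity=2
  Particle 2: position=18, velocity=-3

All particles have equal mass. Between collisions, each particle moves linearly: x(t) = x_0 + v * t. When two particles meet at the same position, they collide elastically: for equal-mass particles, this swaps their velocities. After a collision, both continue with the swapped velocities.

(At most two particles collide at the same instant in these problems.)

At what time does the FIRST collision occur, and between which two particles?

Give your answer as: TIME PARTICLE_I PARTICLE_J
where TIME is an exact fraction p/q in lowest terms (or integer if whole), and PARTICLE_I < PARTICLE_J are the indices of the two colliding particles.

Answer: 7/5 1 2

Derivation:
Pair (0,1): pos 3,11 vel 0,2 -> not approaching (rel speed -2 <= 0)
Pair (1,2): pos 11,18 vel 2,-3 -> gap=7, closing at 5/unit, collide at t=7/5
Earliest collision: t=7/5 between 1 and 2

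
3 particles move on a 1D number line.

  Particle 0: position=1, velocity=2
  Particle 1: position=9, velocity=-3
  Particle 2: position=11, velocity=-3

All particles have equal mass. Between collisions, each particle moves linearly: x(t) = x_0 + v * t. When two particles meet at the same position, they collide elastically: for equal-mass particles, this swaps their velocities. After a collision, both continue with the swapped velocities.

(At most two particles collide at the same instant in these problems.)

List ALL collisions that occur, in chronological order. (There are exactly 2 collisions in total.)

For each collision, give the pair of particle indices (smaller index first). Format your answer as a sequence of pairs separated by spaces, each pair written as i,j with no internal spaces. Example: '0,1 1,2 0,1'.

Collision at t=8/5: particles 0 and 1 swap velocities; positions: p0=21/5 p1=21/5 p2=31/5; velocities now: v0=-3 v1=2 v2=-3
Collision at t=2: particles 1 and 2 swap velocities; positions: p0=3 p1=5 p2=5; velocities now: v0=-3 v1=-3 v2=2

Answer: 0,1 1,2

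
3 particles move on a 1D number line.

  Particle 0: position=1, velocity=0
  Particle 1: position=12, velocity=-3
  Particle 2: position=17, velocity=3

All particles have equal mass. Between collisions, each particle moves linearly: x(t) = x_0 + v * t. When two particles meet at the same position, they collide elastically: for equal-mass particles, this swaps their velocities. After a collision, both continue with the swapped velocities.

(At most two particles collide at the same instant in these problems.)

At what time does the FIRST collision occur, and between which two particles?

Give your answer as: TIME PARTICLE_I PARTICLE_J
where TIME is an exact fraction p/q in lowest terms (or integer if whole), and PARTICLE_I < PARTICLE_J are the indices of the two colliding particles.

Answer: 11/3 0 1

Derivation:
Pair (0,1): pos 1,12 vel 0,-3 -> gap=11, closing at 3/unit, collide at t=11/3
Pair (1,2): pos 12,17 vel -3,3 -> not approaching (rel speed -6 <= 0)
Earliest collision: t=11/3 between 0 and 1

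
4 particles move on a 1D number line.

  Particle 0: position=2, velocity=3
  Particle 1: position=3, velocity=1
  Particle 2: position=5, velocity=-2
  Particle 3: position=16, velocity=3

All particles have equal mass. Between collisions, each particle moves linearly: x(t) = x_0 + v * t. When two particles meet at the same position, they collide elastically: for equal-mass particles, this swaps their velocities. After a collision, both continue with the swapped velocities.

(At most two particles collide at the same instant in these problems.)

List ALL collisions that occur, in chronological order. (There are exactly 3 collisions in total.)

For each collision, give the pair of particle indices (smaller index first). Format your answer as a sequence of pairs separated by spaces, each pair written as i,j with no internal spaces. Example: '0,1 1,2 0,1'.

Collision at t=1/2: particles 0 and 1 swap velocities; positions: p0=7/2 p1=7/2 p2=4 p3=35/2; velocities now: v0=1 v1=3 v2=-2 v3=3
Collision at t=3/5: particles 1 and 2 swap velocities; positions: p0=18/5 p1=19/5 p2=19/5 p3=89/5; velocities now: v0=1 v1=-2 v2=3 v3=3
Collision at t=2/3: particles 0 and 1 swap velocities; positions: p0=11/3 p1=11/3 p2=4 p3=18; velocities now: v0=-2 v1=1 v2=3 v3=3

Answer: 0,1 1,2 0,1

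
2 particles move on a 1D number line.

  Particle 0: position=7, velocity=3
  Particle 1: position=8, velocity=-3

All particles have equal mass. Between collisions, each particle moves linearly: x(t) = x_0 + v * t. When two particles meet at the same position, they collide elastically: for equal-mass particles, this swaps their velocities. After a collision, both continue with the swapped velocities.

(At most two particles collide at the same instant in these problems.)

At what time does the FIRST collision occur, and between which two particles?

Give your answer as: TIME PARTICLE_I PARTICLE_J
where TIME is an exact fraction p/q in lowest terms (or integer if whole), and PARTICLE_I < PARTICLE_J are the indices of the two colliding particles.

Answer: 1/6 0 1

Derivation:
Pair (0,1): pos 7,8 vel 3,-3 -> gap=1, closing at 6/unit, collide at t=1/6
Earliest collision: t=1/6 between 0 and 1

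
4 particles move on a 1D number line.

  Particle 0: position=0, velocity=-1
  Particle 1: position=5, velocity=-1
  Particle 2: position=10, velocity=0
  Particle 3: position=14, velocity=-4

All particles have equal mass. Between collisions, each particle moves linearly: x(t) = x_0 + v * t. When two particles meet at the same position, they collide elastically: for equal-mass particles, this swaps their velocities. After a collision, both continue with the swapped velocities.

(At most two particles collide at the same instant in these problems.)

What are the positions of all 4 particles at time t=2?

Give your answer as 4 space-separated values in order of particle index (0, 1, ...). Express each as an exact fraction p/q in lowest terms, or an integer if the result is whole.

Collision at t=1: particles 2 and 3 swap velocities; positions: p0=-1 p1=4 p2=10 p3=10; velocities now: v0=-1 v1=-1 v2=-4 v3=0
Advance to t=2 (no further collisions before then); velocities: v0=-1 v1=-1 v2=-4 v3=0; positions = -2 3 6 10

Answer: -2 3 6 10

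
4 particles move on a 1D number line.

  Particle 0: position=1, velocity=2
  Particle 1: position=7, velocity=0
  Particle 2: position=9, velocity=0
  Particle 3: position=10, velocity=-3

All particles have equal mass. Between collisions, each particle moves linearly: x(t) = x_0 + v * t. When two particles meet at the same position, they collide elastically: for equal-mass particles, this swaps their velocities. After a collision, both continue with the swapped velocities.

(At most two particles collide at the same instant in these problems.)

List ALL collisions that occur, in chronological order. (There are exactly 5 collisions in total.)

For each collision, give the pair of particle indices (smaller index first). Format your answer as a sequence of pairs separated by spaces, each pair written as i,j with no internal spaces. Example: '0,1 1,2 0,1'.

Collision at t=1/3: particles 2 and 3 swap velocities; positions: p0=5/3 p1=7 p2=9 p3=9; velocities now: v0=2 v1=0 v2=-3 v3=0
Collision at t=1: particles 1 and 2 swap velocities; positions: p0=3 p1=7 p2=7 p3=9; velocities now: v0=2 v1=-3 v2=0 v3=0
Collision at t=9/5: particles 0 and 1 swap velocities; positions: p0=23/5 p1=23/5 p2=7 p3=9; velocities now: v0=-3 v1=2 v2=0 v3=0
Collision at t=3: particles 1 and 2 swap velocities; positions: p0=1 p1=7 p2=7 p3=9; velocities now: v0=-3 v1=0 v2=2 v3=0
Collision at t=4: particles 2 and 3 swap velocities; positions: p0=-2 p1=7 p2=9 p3=9; velocities now: v0=-3 v1=0 v2=0 v3=2

Answer: 2,3 1,2 0,1 1,2 2,3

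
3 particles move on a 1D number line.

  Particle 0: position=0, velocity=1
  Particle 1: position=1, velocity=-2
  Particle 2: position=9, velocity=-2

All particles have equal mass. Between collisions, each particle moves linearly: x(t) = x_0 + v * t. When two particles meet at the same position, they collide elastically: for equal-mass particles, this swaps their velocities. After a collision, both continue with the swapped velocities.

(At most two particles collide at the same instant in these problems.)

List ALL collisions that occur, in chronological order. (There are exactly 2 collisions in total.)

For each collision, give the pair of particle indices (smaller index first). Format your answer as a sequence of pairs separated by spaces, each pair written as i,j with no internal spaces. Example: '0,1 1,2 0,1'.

Answer: 0,1 1,2

Derivation:
Collision at t=1/3: particles 0 and 1 swap velocities; positions: p0=1/3 p1=1/3 p2=25/3; velocities now: v0=-2 v1=1 v2=-2
Collision at t=3: particles 1 and 2 swap velocities; positions: p0=-5 p1=3 p2=3; velocities now: v0=-2 v1=-2 v2=1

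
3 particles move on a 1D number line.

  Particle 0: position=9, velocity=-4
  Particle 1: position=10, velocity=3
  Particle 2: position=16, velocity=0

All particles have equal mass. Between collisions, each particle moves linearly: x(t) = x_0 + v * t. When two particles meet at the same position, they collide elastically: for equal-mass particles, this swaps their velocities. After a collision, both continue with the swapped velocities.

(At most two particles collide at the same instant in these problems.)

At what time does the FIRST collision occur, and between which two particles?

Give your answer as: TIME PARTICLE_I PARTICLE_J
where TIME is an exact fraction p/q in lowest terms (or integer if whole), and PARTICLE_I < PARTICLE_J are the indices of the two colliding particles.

Answer: 2 1 2

Derivation:
Pair (0,1): pos 9,10 vel -4,3 -> not approaching (rel speed -7 <= 0)
Pair (1,2): pos 10,16 vel 3,0 -> gap=6, closing at 3/unit, collide at t=2
Earliest collision: t=2 between 1 and 2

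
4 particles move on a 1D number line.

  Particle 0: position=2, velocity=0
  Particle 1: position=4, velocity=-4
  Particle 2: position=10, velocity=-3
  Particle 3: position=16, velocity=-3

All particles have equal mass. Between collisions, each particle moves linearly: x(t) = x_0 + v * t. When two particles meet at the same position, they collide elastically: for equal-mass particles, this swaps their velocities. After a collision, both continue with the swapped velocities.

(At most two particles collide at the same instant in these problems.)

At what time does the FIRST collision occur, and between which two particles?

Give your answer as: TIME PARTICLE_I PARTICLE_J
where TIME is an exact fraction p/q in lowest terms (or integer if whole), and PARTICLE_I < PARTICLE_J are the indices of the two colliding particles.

Pair (0,1): pos 2,4 vel 0,-4 -> gap=2, closing at 4/unit, collide at t=1/2
Pair (1,2): pos 4,10 vel -4,-3 -> not approaching (rel speed -1 <= 0)
Pair (2,3): pos 10,16 vel -3,-3 -> not approaching (rel speed 0 <= 0)
Earliest collision: t=1/2 between 0 and 1

Answer: 1/2 0 1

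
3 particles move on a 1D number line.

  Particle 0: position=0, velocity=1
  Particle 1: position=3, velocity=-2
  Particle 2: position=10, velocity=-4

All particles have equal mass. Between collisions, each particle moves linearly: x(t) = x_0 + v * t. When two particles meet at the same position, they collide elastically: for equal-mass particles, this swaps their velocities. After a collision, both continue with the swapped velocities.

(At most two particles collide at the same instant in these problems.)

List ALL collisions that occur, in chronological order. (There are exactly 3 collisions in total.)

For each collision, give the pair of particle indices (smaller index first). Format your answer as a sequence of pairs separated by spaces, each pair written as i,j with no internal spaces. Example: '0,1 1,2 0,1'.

Answer: 0,1 1,2 0,1

Derivation:
Collision at t=1: particles 0 and 1 swap velocities; positions: p0=1 p1=1 p2=6; velocities now: v0=-2 v1=1 v2=-4
Collision at t=2: particles 1 and 2 swap velocities; positions: p0=-1 p1=2 p2=2; velocities now: v0=-2 v1=-4 v2=1
Collision at t=7/2: particles 0 and 1 swap velocities; positions: p0=-4 p1=-4 p2=7/2; velocities now: v0=-4 v1=-2 v2=1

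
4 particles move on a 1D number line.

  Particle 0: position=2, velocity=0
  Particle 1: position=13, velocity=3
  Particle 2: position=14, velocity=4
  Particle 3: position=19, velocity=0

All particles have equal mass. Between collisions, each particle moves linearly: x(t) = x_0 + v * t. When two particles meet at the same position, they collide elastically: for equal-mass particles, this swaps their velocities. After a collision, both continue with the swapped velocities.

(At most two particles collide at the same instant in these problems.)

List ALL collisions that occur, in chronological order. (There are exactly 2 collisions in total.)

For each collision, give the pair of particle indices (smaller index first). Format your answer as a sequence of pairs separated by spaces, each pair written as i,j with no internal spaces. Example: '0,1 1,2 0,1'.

Collision at t=5/4: particles 2 and 3 swap velocities; positions: p0=2 p1=67/4 p2=19 p3=19; velocities now: v0=0 v1=3 v2=0 v3=4
Collision at t=2: particles 1 and 2 swap velocities; positions: p0=2 p1=19 p2=19 p3=22; velocities now: v0=0 v1=0 v2=3 v3=4

Answer: 2,3 1,2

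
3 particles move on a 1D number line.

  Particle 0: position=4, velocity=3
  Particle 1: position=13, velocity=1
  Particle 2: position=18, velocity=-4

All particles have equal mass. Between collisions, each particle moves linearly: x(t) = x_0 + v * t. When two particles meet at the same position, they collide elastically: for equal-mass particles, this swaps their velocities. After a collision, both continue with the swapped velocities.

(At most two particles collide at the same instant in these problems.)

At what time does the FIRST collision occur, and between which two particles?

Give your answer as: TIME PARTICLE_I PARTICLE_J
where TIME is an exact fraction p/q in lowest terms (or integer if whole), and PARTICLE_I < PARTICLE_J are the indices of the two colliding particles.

Answer: 1 1 2

Derivation:
Pair (0,1): pos 4,13 vel 3,1 -> gap=9, closing at 2/unit, collide at t=9/2
Pair (1,2): pos 13,18 vel 1,-4 -> gap=5, closing at 5/unit, collide at t=1
Earliest collision: t=1 between 1 and 2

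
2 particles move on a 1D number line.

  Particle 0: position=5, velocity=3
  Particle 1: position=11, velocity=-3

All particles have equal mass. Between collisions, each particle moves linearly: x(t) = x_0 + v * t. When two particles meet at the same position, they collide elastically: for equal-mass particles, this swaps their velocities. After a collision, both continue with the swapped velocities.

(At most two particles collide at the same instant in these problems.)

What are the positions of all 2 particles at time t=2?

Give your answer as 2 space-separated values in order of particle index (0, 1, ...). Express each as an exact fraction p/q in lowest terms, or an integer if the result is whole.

Answer: 5 11

Derivation:
Collision at t=1: particles 0 and 1 swap velocities; positions: p0=8 p1=8; velocities now: v0=-3 v1=3
Advance to t=2 (no further collisions before then); velocities: v0=-3 v1=3; positions = 5 11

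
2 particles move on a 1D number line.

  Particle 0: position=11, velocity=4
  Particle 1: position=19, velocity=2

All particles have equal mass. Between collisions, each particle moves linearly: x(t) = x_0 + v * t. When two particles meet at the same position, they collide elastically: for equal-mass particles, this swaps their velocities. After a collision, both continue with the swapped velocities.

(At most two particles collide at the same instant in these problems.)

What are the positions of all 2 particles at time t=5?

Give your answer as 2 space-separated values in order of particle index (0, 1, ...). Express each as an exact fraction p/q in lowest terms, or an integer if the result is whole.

Collision at t=4: particles 0 and 1 swap velocities; positions: p0=27 p1=27; velocities now: v0=2 v1=4
Advance to t=5 (no further collisions before then); velocities: v0=2 v1=4; positions = 29 31

Answer: 29 31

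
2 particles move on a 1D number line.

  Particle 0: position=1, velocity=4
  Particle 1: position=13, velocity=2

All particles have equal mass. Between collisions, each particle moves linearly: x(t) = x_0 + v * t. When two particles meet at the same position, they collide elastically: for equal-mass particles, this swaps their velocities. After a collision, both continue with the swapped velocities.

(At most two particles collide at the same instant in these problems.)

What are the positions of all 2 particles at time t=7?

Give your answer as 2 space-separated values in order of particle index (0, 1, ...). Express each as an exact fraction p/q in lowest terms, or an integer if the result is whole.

Collision at t=6: particles 0 and 1 swap velocities; positions: p0=25 p1=25; velocities now: v0=2 v1=4
Advance to t=7 (no further collisions before then); velocities: v0=2 v1=4; positions = 27 29

Answer: 27 29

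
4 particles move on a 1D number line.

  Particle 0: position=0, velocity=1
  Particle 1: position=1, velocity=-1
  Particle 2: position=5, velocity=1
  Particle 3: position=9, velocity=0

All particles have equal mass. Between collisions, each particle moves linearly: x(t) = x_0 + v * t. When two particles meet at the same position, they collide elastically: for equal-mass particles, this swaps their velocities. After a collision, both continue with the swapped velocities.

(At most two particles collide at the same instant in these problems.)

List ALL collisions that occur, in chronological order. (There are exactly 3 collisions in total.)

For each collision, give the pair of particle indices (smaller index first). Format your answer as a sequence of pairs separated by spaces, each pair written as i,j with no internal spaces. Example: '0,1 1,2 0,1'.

Answer: 0,1 2,3 1,2

Derivation:
Collision at t=1/2: particles 0 and 1 swap velocities; positions: p0=1/2 p1=1/2 p2=11/2 p3=9; velocities now: v0=-1 v1=1 v2=1 v3=0
Collision at t=4: particles 2 and 3 swap velocities; positions: p0=-3 p1=4 p2=9 p3=9; velocities now: v0=-1 v1=1 v2=0 v3=1
Collision at t=9: particles 1 and 2 swap velocities; positions: p0=-8 p1=9 p2=9 p3=14; velocities now: v0=-1 v1=0 v2=1 v3=1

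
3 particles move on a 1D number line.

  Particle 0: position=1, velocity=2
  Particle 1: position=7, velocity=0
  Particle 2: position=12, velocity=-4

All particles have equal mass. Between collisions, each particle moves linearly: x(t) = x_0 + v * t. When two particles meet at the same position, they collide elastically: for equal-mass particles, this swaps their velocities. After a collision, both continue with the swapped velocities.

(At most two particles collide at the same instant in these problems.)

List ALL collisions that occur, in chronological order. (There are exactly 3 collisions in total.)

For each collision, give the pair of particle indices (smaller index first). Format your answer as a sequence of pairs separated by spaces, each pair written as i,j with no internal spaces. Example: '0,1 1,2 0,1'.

Collision at t=5/4: particles 1 and 2 swap velocities; positions: p0=7/2 p1=7 p2=7; velocities now: v0=2 v1=-4 v2=0
Collision at t=11/6: particles 0 and 1 swap velocities; positions: p0=14/3 p1=14/3 p2=7; velocities now: v0=-4 v1=2 v2=0
Collision at t=3: particles 1 and 2 swap velocities; positions: p0=0 p1=7 p2=7; velocities now: v0=-4 v1=0 v2=2

Answer: 1,2 0,1 1,2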